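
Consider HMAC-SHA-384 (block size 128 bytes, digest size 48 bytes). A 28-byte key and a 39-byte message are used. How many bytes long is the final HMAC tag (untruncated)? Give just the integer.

48

The tag is one SHA-384 digest: 48 bytes.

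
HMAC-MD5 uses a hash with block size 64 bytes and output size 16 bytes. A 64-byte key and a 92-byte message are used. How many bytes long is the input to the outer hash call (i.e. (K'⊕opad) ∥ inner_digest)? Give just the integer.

80

Key is 64 ≤ 64 bytes, zero-padded: |K'| = 64.
Outer input = (K'⊕opad) ∥ H(inner) → 64 + 16 = 80 bytes.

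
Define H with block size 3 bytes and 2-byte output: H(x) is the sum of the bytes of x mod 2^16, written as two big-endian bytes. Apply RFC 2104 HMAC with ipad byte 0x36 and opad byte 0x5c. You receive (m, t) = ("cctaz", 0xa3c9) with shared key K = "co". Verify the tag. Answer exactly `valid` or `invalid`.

invalid

Key "co" = 63 6f is 2 bytes ≤ B = 3; zero-pad to 3 bytes: K' = 63 6f 00.
K' ⊕ ipad = 55 59 36; K' ⊕ opad = 3f 33 5c.
Inner hash: sum = 85+89+54+99+99+116+97+122 = 761 → 02 f9.
Outer hash (recomputed tag): sum = 63+51+92+2+249 = 457 → 01 c9.
Recomputed tag = 01c9; claimed = a3c9 → mismatch.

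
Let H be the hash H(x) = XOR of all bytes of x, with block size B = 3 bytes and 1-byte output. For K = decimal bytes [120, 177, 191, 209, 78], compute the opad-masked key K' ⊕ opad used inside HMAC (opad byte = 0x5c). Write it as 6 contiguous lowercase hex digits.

Key decimal bytes [120, 177, 191, 209, 78] = 78 b1 bf d1 4e is 5 bytes > B = 3, so hash it first: H(key) = e9, then zero-pad to 3 bytes: K' = e9 00 00.
XOR each byte with 0x5c: e9⊕5c=b5, 00⊕5c=5c, 00⊕5c=5c.

b55c5c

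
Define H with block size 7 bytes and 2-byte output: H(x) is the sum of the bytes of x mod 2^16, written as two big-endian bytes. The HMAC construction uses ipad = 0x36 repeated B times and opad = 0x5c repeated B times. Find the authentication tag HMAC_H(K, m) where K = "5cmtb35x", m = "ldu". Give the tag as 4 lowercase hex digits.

0328

Key "5cmtb35x" = 35 63 6d 74 62 33 35 78 is 8 bytes > B = 7, so hash it first: H(key) = 02 bb, then zero-pad to 7 bytes: K' = 02 bb 00 00 00 00 00.
K' ⊕ ipad = 34 8d 36 36 36 36 36.  K' ⊕ opad = 5e e7 5c 5c 5c 5c 5c.
Inner input = (K'⊕ipad) ∥ m = 34 8d 36 36 36 36 36 ∥ 6c 64 75.
Inner hash: sum = 52+141+54+54+54+54+54+108+100+117 = 788 → 03 14.
Outer input = (K'⊕opad) ∥ inner = 5e e7 5c 5c 5c 5c 5c ∥ 03 14.
Outer hash (tag): sum = 94+231+92+92+92+92+92+3+20 = 808 → 03 28.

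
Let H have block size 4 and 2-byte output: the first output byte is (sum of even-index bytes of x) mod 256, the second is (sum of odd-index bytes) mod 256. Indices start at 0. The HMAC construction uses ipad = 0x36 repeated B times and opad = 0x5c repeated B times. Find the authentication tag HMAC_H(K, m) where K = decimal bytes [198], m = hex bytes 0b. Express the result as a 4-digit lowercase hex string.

2724

Key decimal bytes [198] = c6 is 1 byte ≤ B = 4; zero-pad to 4 bytes: K' = c6 00 00 00.
K' ⊕ ipad = f0 36 36 36.  K' ⊕ opad = 9a 5c 5c 5c.
Inner input = (K'⊕ipad) ∥ m = f0 36 36 36 ∥ 0b.
Inner hash: even-index sum = 305 mod 256 = 49; odd-index sum = 108 mod 256 = 108 → 31 6c.
Outer input = (K'⊕opad) ∥ inner = 9a 5c 5c 5c ∥ 31 6c.
Outer hash (tag): even-index sum = 295 mod 256 = 39; odd-index sum = 292 mod 256 = 36 → 27 24.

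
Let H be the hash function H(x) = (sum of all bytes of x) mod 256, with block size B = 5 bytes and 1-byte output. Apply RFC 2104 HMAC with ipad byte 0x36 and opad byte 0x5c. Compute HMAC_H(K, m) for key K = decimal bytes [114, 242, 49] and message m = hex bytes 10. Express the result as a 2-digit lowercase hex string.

8c

Key decimal bytes [114, 242, 49] = 72 f2 31 is 3 bytes ≤ B = 5; zero-pad to 5 bytes: K' = 72 f2 31 00 00.
K' ⊕ ipad = 44 c4 07 36 36.  K' ⊕ opad = 2e ae 6d 5c 5c.
Inner input = (K'⊕ipad) ∥ m = 44 c4 07 36 36 ∥ 10.
Inner hash: sum = 68+196+7+54+54+16 = 395; mod 256 = 139 → 8b.
Outer input = (K'⊕opad) ∥ inner = 2e ae 6d 5c 5c ∥ 8b.
Outer hash (tag): sum = 46+174+109+92+92+139 = 652; mod 256 = 140 → 8c.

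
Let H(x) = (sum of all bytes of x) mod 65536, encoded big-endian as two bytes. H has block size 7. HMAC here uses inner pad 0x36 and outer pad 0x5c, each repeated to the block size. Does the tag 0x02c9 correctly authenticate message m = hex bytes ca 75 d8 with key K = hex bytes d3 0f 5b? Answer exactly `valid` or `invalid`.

invalid

Key hex bytes d3 0f 5b is 3 bytes ≤ B = 7; zero-pad to 7 bytes: K' = d3 0f 5b 00 00 00 00.
K' ⊕ ipad = e5 39 6d 36 36 36 36; K' ⊕ opad = 8f 53 07 5c 5c 5c 5c.
Inner hash: sum = 229+57+109+54+54+54+54+202+117+216 = 1146 → 04 7a.
Outer hash (recomputed tag): sum = 143+83+7+92+92+92+92+4+122 = 727 → 02 d7.
Recomputed tag = 02d7; claimed = 02c9 → mismatch.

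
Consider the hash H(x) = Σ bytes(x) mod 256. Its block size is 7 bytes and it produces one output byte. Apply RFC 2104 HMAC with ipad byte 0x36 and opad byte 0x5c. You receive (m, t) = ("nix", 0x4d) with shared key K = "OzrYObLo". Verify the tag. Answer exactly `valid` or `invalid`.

Key "OzrYObLo" = 4f 7a 72 59 4f 62 4c 6f is 8 bytes > B = 7, so hash it first: H(key) = 00, then zero-pad to 7 bytes: K' = 00 00 00 00 00 00 00.
K' ⊕ ipad = 36 36 36 36 36 36 36; K' ⊕ opad = 5c 5c 5c 5c 5c 5c 5c.
Inner hash: sum = 54+54+54+54+54+54+54+110+105+120 = 713; mod 256 = 201 → c9.
Outer hash (recomputed tag): sum = 92+92+92+92+92+92+92+201 = 845; mod 256 = 77 → 4d.
Recomputed tag = 4d; claimed = 4d → match.

valid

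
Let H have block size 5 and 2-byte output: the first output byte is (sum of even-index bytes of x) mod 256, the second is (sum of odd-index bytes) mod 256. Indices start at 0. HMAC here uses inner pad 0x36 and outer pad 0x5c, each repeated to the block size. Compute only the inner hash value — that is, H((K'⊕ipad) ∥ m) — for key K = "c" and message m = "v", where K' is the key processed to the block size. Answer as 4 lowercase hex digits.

c1e2

Key "c" = 63 is 1 byte ≤ B = 5; zero-pad to 5 bytes: K' = 63 00 00 00 00.
K' ⊕ ipad = 55 36 36 36 36.
Inner input = 55 36 36 36 36 ∥ 76.
Inner hash: even-index sum = 193 mod 256 = 193; odd-index sum = 226 mod 256 = 226 → c1 e2.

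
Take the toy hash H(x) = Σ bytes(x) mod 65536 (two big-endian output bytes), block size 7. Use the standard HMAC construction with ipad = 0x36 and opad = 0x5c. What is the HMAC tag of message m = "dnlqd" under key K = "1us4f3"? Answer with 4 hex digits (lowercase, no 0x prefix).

0264

Key "1us4f3" = 31 75 73 34 66 33 is 6 bytes ≤ B = 7; zero-pad to 7 bytes: K' = 31 75 73 34 66 33 00.
K' ⊕ ipad = 07 43 45 02 50 05 36.  K' ⊕ opad = 6d 29 2f 68 3a 6f 5c.
Inner input = (K'⊕ipad) ∥ m = 07 43 45 02 50 05 36 ∥ 64 6e 6c 71 64.
Inner hash: sum = 7+67+69+2+80+5+54+100+110+108+113+100 = 815 → 03 2f.
Outer input = (K'⊕opad) ∥ inner = 6d 29 2f 68 3a 6f 5c ∥ 03 2f.
Outer hash (tag): sum = 109+41+47+104+58+111+92+3+47 = 612 → 02 64.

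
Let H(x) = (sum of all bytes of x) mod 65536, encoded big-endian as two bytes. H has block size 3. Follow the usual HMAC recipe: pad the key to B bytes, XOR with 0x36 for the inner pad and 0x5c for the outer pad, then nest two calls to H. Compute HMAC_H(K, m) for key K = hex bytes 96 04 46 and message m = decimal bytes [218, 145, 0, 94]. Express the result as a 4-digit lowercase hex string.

014a

Key hex bytes 96 04 46 is exactly B = 3 bytes: K' = 96 04 46.
K' ⊕ ipad = a0 32 70.  K' ⊕ opad = ca 58 1a.
Inner input = (K'⊕ipad) ∥ m = a0 32 70 ∥ da 91 00 5e.
Inner hash: sum = 160+50+112+218+145+0+94 = 779 → 03 0b.
Outer input = (K'⊕opad) ∥ inner = ca 58 1a ∥ 03 0b.
Outer hash (tag): sum = 202+88+26+3+11 = 330 → 01 4a.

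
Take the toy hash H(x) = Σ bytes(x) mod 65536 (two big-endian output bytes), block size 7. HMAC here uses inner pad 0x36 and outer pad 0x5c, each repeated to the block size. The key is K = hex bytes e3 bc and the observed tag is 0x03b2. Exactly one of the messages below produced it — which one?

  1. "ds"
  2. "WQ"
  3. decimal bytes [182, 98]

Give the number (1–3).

1

Key hex bytes e3 bc is 2 bytes ≤ B = 7; zero-pad to 7 bytes: K' = e3 bc 00 00 00 00 00.
K' ⊕ ipad = d5 8a 36 36 36 36 36; K' ⊕ opad = bf e0 5c 5c 5c 5c 5c.
m1: inner = H(d5 8a 36 36 36 36 36 64 73) = 03 44; tag = H(bf e0 5c 5c 5c 5c 5c 03 44) = 03b2 ← matches
m2: inner = H(d5 8a 36 36 36 36 36 57 51) = 03 15; tag = H(bf e0 5c 5c 5c 5c 5c 03 15) = 0383
m3: inner = H(d5 8a 36 36 36 36 36 b6 62) = 03 85; tag = H(bf e0 5c 5c 5c 5c 5c 03 85) = 03f3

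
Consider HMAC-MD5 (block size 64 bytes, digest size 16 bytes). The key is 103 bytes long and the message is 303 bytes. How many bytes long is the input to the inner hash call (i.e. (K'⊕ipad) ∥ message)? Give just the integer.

367

Key is 103 > 64 bytes, so it is hashed to 16 bytes then zero-padded to 64: |K'| = 64.
Inner input = (K'⊕ipad) ∥ m → 64 + 303 = 367 bytes.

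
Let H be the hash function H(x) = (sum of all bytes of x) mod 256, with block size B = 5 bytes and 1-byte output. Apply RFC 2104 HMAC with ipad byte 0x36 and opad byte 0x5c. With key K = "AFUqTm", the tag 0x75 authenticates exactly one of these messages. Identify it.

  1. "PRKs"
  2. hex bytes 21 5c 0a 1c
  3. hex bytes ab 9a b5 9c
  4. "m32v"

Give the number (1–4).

2

Key "AFUqTm" = 41 46 55 71 54 6d is 6 bytes > B = 5, so hash it first: H(key) = 0e, then zero-pad to 5 bytes: K' = 0e 00 00 00 00.
K' ⊕ ipad = 38 36 36 36 36; K' ⊕ opad = 52 5c 5c 5c 5c.
m1: inner = H(38 36 36 36 36 50 52 4b 73) = 70; tag = H(52 5c 5c 5c 5c 70) = 32
m2: inner = H(38 36 36 36 36 21 5c 0a 1c) = b3; tag = H(52 5c 5c 5c 5c b3) = 75 ← matches
m3: inner = H(38 36 36 36 36 ab 9a b5 9c) = a6; tag = H(52 5c 5c 5c 5c a6) = 68
m4: inner = H(38 36 36 36 36 6d 33 32 76) = 58; tag = H(52 5c 5c 5c 5c 58) = 1a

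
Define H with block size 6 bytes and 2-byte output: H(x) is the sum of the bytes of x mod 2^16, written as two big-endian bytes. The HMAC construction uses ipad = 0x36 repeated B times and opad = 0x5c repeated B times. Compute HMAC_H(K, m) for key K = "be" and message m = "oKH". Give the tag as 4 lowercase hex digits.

026a

Key "be" = 62 65 is 2 bytes ≤ B = 6; zero-pad to 6 bytes: K' = 62 65 00 00 00 00.
K' ⊕ ipad = 54 53 36 36 36 36.  K' ⊕ opad = 3e 39 5c 5c 5c 5c.
Inner input = (K'⊕ipad) ∥ m = 54 53 36 36 36 36 ∥ 6f 4b 48.
Inner hash: sum = 84+83+54+54+54+54+111+75+72 = 641 → 02 81.
Outer input = (K'⊕opad) ∥ inner = 3e 39 5c 5c 5c 5c ∥ 02 81.
Outer hash (tag): sum = 62+57+92+92+92+92+2+129 = 618 → 02 6a.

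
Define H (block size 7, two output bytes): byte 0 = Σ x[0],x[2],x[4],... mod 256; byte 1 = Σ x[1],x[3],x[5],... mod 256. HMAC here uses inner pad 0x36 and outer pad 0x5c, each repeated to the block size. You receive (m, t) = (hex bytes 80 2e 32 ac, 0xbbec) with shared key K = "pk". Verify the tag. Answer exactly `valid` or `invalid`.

invalid

Key "pk" = 70 6b is 2 bytes ≤ B = 7; zero-pad to 7 bytes: K' = 70 6b 00 00 00 00 00.
K' ⊕ ipad = 46 5d 36 36 36 36 36; K' ⊕ opad = 2c 37 5c 5c 5c 5c 5c.
Inner hash: even-index sum = 450 mod 256 = 194; odd-index sum = 379 mod 256 = 123 → c2 7b.
Outer hash (recomputed tag): even-index sum = 443 mod 256 = 187; odd-index sum = 433 mod 256 = 177 → bb b1.
Recomputed tag = bbb1; claimed = bbec → mismatch.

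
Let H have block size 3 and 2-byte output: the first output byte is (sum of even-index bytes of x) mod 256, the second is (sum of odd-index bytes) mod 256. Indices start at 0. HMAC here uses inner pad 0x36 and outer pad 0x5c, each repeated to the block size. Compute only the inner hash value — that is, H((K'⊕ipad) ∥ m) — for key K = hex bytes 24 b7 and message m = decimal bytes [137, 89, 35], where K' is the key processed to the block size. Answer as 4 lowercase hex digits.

Key hex bytes 24 b7 is 2 bytes ≤ B = 3; zero-pad to 3 bytes: K' = 24 b7 00.
K' ⊕ ipad = 12 81 36.
Inner input = 12 81 36 ∥ 89 59 23.
Inner hash: even-index sum = 161 mod 256 = 161; odd-index sum = 301 mod 256 = 45 → a1 2d.

a12d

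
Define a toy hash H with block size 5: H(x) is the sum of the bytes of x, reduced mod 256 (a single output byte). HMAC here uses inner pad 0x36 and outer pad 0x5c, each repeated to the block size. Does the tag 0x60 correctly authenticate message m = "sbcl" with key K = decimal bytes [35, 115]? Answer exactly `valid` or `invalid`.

Key decimal bytes [35, 115] = 23 73 is 2 bytes ≤ B = 5; zero-pad to 5 bytes: K' = 23 73 00 00 00.
K' ⊕ ipad = 15 45 36 36 36; K' ⊕ opad = 7f 2f 5c 5c 5c.
Inner hash: sum = 21+69+54+54+54+115+98+99+108 = 672; mod 256 = 160 → a0.
Outer hash (recomputed tag): sum = 127+47+92+92+92+160 = 610; mod 256 = 98 → 62.
Recomputed tag = 62; claimed = 60 → mismatch.

invalid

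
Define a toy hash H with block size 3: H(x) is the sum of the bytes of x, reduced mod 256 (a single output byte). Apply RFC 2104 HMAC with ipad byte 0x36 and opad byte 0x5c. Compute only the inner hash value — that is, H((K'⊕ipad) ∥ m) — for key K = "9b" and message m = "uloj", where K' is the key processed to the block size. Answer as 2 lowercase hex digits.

53

Key "9b" = 39 62 is 2 bytes ≤ B = 3; zero-pad to 3 bytes: K' = 39 62 00.
K' ⊕ ipad = 0f 54 36.
Inner input = 0f 54 36 ∥ 75 6c 6f 6a.
Inner hash: sum = 15+84+54+117+108+111+106 = 595; mod 256 = 83 → 53.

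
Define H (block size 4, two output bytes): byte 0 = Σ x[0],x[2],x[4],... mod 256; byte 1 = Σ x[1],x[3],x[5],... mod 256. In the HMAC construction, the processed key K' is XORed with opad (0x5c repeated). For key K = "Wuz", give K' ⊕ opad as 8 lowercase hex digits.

Key "Wuz" = 57 75 7a is 3 bytes ≤ B = 4; zero-pad to 4 bytes: K' = 57 75 7a 00.
XOR each byte with 0x5c: 57⊕5c=0b, 75⊕5c=29, 7a⊕5c=26, 00⊕5c=5c.

0b29265c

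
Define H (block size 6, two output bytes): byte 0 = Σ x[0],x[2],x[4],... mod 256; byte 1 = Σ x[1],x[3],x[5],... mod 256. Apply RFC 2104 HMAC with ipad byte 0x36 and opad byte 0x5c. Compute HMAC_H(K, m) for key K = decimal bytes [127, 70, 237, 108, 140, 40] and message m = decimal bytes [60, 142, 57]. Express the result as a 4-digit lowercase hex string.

Key decimal bytes [127, 70, 237, 108, 140, 40] = 7f 46 ed 6c 8c 28 is exactly B = 6 bytes: K' = 7f 46 ed 6c 8c 28.
K' ⊕ ipad = 49 70 db 5a ba 1e.  K' ⊕ opad = 23 1a b1 30 d0 74.
Inner input = (K'⊕ipad) ∥ m = 49 70 db 5a ba 1e ∥ 3c 8e 39.
Inner hash: even-index sum = 595 mod 256 = 83; odd-index sum = 374 mod 256 = 118 → 53 76.
Outer input = (K'⊕opad) ∥ inner = 23 1a b1 30 d0 74 ∥ 53 76.
Outer hash (tag): even-index sum = 503 mod 256 = 247; odd-index sum = 308 mod 256 = 52 → f7 34.

f734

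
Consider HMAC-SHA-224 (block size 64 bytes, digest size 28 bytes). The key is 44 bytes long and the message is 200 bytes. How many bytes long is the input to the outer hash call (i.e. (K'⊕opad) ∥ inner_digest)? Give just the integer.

92

Key is 44 ≤ 64 bytes, zero-padded: |K'| = 64.
Outer input = (K'⊕opad) ∥ H(inner) → 64 + 28 = 92 bytes.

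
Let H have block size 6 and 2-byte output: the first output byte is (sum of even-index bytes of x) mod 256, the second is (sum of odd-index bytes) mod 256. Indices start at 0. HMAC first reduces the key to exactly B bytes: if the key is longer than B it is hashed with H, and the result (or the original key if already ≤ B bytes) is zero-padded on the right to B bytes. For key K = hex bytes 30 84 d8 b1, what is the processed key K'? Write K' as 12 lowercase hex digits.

3084d8b10000

Key hex bytes 30 84 d8 b1 is 4 bytes ≤ B = 6; zero-pad to 6 bytes: K' = 30 84 d8 b1 00 00.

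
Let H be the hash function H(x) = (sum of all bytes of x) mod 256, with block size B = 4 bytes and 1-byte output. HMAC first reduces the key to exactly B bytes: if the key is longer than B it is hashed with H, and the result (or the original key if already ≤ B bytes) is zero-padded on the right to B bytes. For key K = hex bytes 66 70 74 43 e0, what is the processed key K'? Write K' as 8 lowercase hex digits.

6d000000

|K| = 5 > B = 4, so first hash the key.
H(K): sum = 102+112+116+67+224 = 621; mod 256 = 109 → 6d.
Zero-pad H(K) = 6d to 4 bytes: K' = 6d 00 00 00.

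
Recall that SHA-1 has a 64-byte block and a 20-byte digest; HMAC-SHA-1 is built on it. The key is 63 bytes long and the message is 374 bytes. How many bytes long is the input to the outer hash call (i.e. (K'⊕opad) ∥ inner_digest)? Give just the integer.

84

Key is 63 ≤ 64 bytes, zero-padded: |K'| = 64.
Outer input = (K'⊕opad) ∥ H(inner) → 64 + 20 = 84 bytes.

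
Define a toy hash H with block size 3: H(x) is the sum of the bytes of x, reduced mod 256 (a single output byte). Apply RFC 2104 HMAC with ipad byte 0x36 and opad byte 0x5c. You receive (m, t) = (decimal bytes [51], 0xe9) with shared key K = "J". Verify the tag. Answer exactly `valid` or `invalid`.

Key "J" = 4a is 1 byte ≤ B = 3; zero-pad to 3 bytes: K' = 4a 00 00.
K' ⊕ ipad = 7c 36 36; K' ⊕ opad = 16 5c 5c.
Inner hash: sum = 124+54+54+51 = 283; mod 256 = 27 → 1b.
Outer hash (recomputed tag): sum = 22+92+92+27 = 233 → e9.
Recomputed tag = e9; claimed = e9 → match.

valid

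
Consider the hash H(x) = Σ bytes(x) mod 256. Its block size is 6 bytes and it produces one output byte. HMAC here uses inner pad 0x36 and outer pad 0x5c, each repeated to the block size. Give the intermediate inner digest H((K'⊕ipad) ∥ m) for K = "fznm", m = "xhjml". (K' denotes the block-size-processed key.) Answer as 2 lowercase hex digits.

de

Key "fznm" = 66 7a 6e 6d is 4 bytes ≤ B = 6; zero-pad to 6 bytes: K' = 66 7a 6e 6d 00 00.
K' ⊕ ipad = 50 4c 58 5b 36 36.
Inner input = 50 4c 58 5b 36 36 ∥ 78 68 6a 6d 6c.
Inner hash: sum = 80+76+88+91+54+54+120+104+106+109+108 = 990; mod 256 = 222 → de.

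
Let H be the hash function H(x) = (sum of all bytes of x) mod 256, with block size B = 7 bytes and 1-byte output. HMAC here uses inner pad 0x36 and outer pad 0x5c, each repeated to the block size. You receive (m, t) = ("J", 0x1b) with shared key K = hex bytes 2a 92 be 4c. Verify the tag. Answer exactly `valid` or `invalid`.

invalid

Key hex bytes 2a 92 be 4c is 4 bytes ≤ B = 7; zero-pad to 7 bytes: K' = 2a 92 be 4c 00 00 00.
K' ⊕ ipad = 1c a4 88 7a 36 36 36; K' ⊕ opad = 76 ce e2 10 5c 5c 5c.
Inner hash: sum = 28+164+136+122+54+54+54+74 = 686; mod 256 = 174 → ae.
Outer hash (recomputed tag): sum = 118+206+226+16+92+92+92+174 = 1016; mod 256 = 248 → f8.
Recomputed tag = f8; claimed = 1b → mismatch.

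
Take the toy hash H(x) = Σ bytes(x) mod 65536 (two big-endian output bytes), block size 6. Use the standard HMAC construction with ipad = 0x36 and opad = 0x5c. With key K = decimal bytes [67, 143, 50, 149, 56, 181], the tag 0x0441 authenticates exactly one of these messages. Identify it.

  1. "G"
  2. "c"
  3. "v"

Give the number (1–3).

Key decimal bytes [67, 143, 50, 149, 56, 181] = 43 8f 32 95 38 b5 is exactly B = 6 bytes: K' = 43 8f 32 95 38 b5.
K' ⊕ ipad = 75 b9 04 a3 0e 83; K' ⊕ opad = 1f d3 6e c9 64 e9.
m1: inner = H(75 b9 04 a3 0e 83 47) = 02 ad; tag = H(1f d3 6e c9 64 e9 02 ad) = 0425
m2: inner = H(75 b9 04 a3 0e 83 63) = 02 c9; tag = H(1f d3 6e c9 64 e9 02 c9) = 0441 ← matches
m3: inner = H(75 b9 04 a3 0e 83 76) = 02 dc; tag = H(1f d3 6e c9 64 e9 02 dc) = 0454

2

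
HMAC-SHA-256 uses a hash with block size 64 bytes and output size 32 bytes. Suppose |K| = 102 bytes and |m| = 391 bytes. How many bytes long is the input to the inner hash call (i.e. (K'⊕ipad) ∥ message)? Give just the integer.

Key is 102 > 64 bytes, so it is hashed to 32 bytes then zero-padded to 64: |K'| = 64.
Inner input = (K'⊕ipad) ∥ m → 64 + 391 = 455 bytes.

455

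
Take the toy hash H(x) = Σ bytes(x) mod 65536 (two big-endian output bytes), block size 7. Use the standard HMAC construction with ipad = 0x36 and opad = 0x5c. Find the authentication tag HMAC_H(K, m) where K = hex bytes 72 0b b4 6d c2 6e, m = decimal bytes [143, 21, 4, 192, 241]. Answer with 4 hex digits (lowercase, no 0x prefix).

0308

Key hex bytes 72 0b b4 6d c2 6e is 6 bytes ≤ B = 7; zero-pad to 7 bytes: K' = 72 0b b4 6d c2 6e 00.
K' ⊕ ipad = 44 3d 82 5b f4 58 36.  K' ⊕ opad = 2e 57 e8 31 9e 32 5c.
Inner input = (K'⊕ipad) ∥ m = 44 3d 82 5b f4 58 36 ∥ 8f 15 04 c0 f1.
Inner hash: sum = 68+61+130+91+244+88+54+143+21+4+192+241 = 1337 → 05 39.
Outer input = (K'⊕opad) ∥ inner = 2e 57 e8 31 9e 32 5c ∥ 05 39.
Outer hash (tag): sum = 46+87+232+49+158+50+92+5+57 = 776 → 03 08.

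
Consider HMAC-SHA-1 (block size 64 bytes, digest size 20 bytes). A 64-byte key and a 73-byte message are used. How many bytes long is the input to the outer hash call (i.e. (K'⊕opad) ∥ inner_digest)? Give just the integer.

84

Key is 64 ≤ 64 bytes, zero-padded: |K'| = 64.
Outer input = (K'⊕opad) ∥ H(inner) → 64 + 20 = 84 bytes.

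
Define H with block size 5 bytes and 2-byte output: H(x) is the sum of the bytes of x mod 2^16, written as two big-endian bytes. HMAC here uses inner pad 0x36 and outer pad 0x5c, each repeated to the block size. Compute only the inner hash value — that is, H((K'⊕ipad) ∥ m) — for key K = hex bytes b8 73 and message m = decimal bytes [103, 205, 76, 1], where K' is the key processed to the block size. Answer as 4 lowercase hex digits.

02f6

Key hex bytes b8 73 is 2 bytes ≤ B = 5; zero-pad to 5 bytes: K' = b8 73 00 00 00.
K' ⊕ ipad = 8e 45 36 36 36.
Inner input = 8e 45 36 36 36 ∥ 67 cd 4c 01.
Inner hash: sum = 142+69+54+54+54+103+205+76+1 = 758 → 02 f6.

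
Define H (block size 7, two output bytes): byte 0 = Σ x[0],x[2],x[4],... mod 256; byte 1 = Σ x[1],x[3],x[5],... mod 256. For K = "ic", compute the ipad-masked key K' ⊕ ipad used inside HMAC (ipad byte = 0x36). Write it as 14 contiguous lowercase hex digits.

Key "ic" = 69 63 is 2 bytes ≤ B = 7; zero-pad to 7 bytes: K' = 69 63 00 00 00 00 00.
XOR each byte with 0x36: 69⊕36=5f, 63⊕36=55, 00⊕36=36, 00⊕36=36, 00⊕36=36, 00⊕36=36, 00⊕36=36.

5f553636363636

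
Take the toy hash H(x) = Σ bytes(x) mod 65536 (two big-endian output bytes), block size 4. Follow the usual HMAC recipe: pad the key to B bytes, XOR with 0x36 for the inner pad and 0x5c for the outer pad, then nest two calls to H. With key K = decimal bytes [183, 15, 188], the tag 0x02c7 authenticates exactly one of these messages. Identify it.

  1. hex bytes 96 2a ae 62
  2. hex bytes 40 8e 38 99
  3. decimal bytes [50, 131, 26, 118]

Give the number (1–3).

1

Key decimal bytes [183, 15, 188] = b7 0f bc is 3 bytes ≤ B = 4; zero-pad to 4 bytes: K' = b7 0f bc 00.
K' ⊕ ipad = 81 39 8a 36; K' ⊕ opad = eb 53 e0 5c.
m1: inner = H(81 39 8a 36 96 2a ae 62) = 03 4a; tag = H(eb 53 e0 5c 03 4a) = 02c7 ← matches
m2: inner = H(81 39 8a 36 40 8e 38 99) = 03 19; tag = H(eb 53 e0 5c 03 19) = 0296
m3: inner = H(81 39 8a 36 32 83 1a 76) = 02 bf; tag = H(eb 53 e0 5c 02 bf) = 033b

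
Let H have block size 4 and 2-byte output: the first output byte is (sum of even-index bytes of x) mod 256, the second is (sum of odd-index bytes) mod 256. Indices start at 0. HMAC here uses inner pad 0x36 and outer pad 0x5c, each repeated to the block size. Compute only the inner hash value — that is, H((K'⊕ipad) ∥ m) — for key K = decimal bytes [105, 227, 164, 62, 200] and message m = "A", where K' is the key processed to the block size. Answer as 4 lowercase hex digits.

Key decimal bytes [105, 227, 164, 62, 200] = 69 e3 a4 3e c8 is 5 bytes > B = 4, so hash it first: H(key) = d5 21, then zero-pad to 4 bytes: K' = d5 21 00 00.
K' ⊕ ipad = e3 17 36 36.
Inner input = e3 17 36 36 ∥ 41.
Inner hash: even-index sum = 346 mod 256 = 90; odd-index sum = 77 mod 256 = 77 → 5a 4d.

5a4d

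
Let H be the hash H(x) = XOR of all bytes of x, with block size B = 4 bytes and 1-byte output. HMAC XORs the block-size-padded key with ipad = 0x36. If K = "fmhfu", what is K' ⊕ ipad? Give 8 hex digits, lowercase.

46363636

Key "fmhfu" = 66 6d 68 66 75 is 5 bytes > B = 4, so hash it first: H(key) = 70, then zero-pad to 4 bytes: K' = 70 00 00 00.
XOR each byte with 0x36: 70⊕36=46, 00⊕36=36, 00⊕36=36, 00⊕36=36.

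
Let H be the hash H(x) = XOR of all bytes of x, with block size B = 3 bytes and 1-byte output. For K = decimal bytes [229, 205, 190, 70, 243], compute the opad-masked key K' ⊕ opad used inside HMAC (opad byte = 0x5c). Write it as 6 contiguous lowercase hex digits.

7f5c5c

Key decimal bytes [229, 205, 190, 70, 243] = e5 cd be 46 f3 is 5 bytes > B = 3, so hash it first: H(key) = 23, then zero-pad to 3 bytes: K' = 23 00 00.
XOR each byte with 0x5c: 23⊕5c=7f, 00⊕5c=5c, 00⊕5c=5c.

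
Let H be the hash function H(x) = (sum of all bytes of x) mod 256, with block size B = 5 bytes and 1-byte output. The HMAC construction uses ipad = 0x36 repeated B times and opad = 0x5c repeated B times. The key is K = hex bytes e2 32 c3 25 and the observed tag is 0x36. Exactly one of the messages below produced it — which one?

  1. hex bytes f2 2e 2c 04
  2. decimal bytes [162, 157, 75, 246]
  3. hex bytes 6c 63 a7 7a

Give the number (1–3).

2

Key hex bytes e2 32 c3 25 is 4 bytes ≤ B = 5; zero-pad to 5 bytes: K' = e2 32 c3 25 00.
K' ⊕ ipad = d4 04 f5 13 36; K' ⊕ opad = be 6e 9f 79 5c.
m1: inner = H(d4 04 f5 13 36 f2 2e 2c 04) = 66; tag = H(be 6e 9f 79 5c 66) = 06
m2: inner = H(d4 04 f5 13 36 a2 9d 4b f6) = 96; tag = H(be 6e 9f 79 5c 96) = 36 ← matches
m3: inner = H(d4 04 f5 13 36 6c 63 a7 7a) = 06; tag = H(be 6e 9f 79 5c 06) = a6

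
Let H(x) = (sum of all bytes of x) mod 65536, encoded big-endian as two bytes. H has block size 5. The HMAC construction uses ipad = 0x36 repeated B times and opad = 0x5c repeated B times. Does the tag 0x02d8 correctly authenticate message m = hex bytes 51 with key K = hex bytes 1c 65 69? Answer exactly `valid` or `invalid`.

invalid

Key hex bytes 1c 65 69 is 3 bytes ≤ B = 5; zero-pad to 5 bytes: K' = 1c 65 69 00 00.
K' ⊕ ipad = 2a 53 5f 36 36; K' ⊕ opad = 40 39 35 5c 5c.
Inner hash: sum = 42+83+95+54+54+81 = 409 → 01 99.
Outer hash (recomputed tag): sum = 64+57+53+92+92+1+153 = 512 → 02 00.
Recomputed tag = 0200; claimed = 02d8 → mismatch.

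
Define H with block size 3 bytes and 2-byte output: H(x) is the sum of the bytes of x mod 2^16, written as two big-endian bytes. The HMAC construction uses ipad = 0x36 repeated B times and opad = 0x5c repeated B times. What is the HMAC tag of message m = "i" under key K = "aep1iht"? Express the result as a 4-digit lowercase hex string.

Key "aep1iht" = 61 65 70 31 69 68 74 is 7 bytes > B = 3, so hash it first: H(key) = 02 ac, then zero-pad to 3 bytes: K' = 02 ac 00.
K' ⊕ ipad = 34 9a 36.  K' ⊕ opad = 5e f0 5c.
Inner input = (K'⊕ipad) ∥ m = 34 9a 36 ∥ 69.
Inner hash: sum = 52+154+54+105 = 365 → 01 6d.
Outer input = (K'⊕opad) ∥ inner = 5e f0 5c ∥ 01 6d.
Outer hash (tag): sum = 94+240+92+1+109 = 536 → 02 18.

0218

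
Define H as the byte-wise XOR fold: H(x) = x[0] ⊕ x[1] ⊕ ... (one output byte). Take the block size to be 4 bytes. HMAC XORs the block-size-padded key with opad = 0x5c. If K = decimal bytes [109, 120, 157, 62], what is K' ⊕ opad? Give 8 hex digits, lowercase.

Key decimal bytes [109, 120, 157, 62] = 6d 78 9d 3e is exactly B = 4 bytes: K' = 6d 78 9d 3e.
XOR each byte with 0x5c: 6d⊕5c=31, 78⊕5c=24, 9d⊕5c=c1, 3e⊕5c=62.

3124c162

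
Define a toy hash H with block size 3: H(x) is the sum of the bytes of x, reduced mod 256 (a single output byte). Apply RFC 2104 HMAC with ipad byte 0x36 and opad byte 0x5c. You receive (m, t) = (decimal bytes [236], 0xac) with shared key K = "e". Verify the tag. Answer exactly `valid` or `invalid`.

invalid

Key "e" = 65 is 1 byte ≤ B = 3; zero-pad to 3 bytes: K' = 65 00 00.
K' ⊕ ipad = 53 36 36; K' ⊕ opad = 39 5c 5c.
Inner hash: sum = 83+54+54+236 = 427; mod 256 = 171 → ab.
Outer hash (recomputed tag): sum = 57+92+92+171 = 412; mod 256 = 156 → 9c.
Recomputed tag = 9c; claimed = ac → mismatch.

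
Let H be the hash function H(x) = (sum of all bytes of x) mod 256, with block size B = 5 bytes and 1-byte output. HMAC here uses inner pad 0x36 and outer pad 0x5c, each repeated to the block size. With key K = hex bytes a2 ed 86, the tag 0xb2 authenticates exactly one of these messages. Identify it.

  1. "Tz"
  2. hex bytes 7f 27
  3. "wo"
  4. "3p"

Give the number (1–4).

3

Key hex bytes a2 ed 86 is 3 bytes ≤ B = 5; zero-pad to 5 bytes: K' = a2 ed 86 00 00.
K' ⊕ ipad = 94 db b0 36 36; K' ⊕ opad = fe b1 da 5c 5c.
m1: inner = H(94 db b0 36 36 54 7a) = 59; tag = H(fe b1 da 5c 5c 59) = 9a
m2: inner = H(94 db b0 36 36 7f 27) = 31; tag = H(fe b1 da 5c 5c 31) = 72
m3: inner = H(94 db b0 36 36 77 6f) = 71; tag = H(fe b1 da 5c 5c 71) = b2 ← matches
m4: inner = H(94 db b0 36 36 33 70) = 2e; tag = H(fe b1 da 5c 5c 2e) = 6f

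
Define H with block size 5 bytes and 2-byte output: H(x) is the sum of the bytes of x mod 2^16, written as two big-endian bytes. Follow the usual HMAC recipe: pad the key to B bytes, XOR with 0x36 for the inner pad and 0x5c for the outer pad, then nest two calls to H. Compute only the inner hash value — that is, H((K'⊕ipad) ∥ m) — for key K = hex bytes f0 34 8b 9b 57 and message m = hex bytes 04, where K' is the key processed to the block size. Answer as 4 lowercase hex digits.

Key hex bytes f0 34 8b 9b 57 is exactly B = 5 bytes: K' = f0 34 8b 9b 57.
K' ⊕ ipad = c6 02 bd ad 61.
Inner input = c6 02 bd ad 61 ∥ 04.
Inner hash: sum = 198+2+189+173+97+4 = 663 → 02 97.

0297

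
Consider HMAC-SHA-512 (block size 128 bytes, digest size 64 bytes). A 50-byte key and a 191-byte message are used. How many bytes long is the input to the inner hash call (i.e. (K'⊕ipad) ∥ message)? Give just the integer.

319

Key is 50 ≤ 128 bytes, zero-padded: |K'| = 128.
Inner input = (K'⊕ipad) ∥ m → 128 + 191 = 319 bytes.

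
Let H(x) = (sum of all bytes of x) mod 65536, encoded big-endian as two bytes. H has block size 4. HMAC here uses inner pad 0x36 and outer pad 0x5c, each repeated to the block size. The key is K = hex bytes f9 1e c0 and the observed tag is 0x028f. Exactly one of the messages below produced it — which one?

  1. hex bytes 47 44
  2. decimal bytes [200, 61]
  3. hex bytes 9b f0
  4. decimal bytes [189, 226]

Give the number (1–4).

1

Key hex bytes f9 1e c0 is 3 bytes ≤ B = 4; zero-pad to 4 bytes: K' = f9 1e c0 00.
K' ⊕ ipad = cf 28 f6 36; K' ⊕ opad = a5 42 9c 5c.
m1: inner = H(cf 28 f6 36 47 44) = 02 ae; tag = H(a5 42 9c 5c 02 ae) = 028f ← matches
m2: inner = H(cf 28 f6 36 c8 3d) = 03 28; tag = H(a5 42 9c 5c 03 28) = 020a
m3: inner = H(cf 28 f6 36 9b f0) = 03 ae; tag = H(a5 42 9c 5c 03 ae) = 0290
m4: inner = H(cf 28 f6 36 bd e2) = 03 c2; tag = H(a5 42 9c 5c 03 c2) = 02a4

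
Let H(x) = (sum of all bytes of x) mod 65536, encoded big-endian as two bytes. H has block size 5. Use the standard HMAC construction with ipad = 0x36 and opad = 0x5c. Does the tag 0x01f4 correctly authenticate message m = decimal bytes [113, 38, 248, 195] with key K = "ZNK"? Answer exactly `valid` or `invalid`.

invalid

Key "ZNK" = 5a 4e 4b is 3 bytes ≤ B = 5; zero-pad to 5 bytes: K' = 5a 4e 4b 00 00.
K' ⊕ ipad = 6c 78 7d 36 36; K' ⊕ opad = 06 12 17 5c 5c.
Inner hash: sum = 108+120+125+54+54+113+38+248+195 = 1055 → 04 1f.
Outer hash (recomputed tag): sum = 6+18+23+92+92+4+31 = 266 → 01 0a.
Recomputed tag = 010a; claimed = 01f4 → mismatch.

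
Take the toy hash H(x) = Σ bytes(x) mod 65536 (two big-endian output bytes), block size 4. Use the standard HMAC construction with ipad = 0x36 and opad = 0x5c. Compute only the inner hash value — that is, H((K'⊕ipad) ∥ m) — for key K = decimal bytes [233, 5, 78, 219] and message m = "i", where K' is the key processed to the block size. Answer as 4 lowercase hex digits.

02e0

Key decimal bytes [233, 5, 78, 219] = e9 05 4e db is exactly B = 4 bytes: K' = e9 05 4e db.
K' ⊕ ipad = df 33 78 ed.
Inner input = df 33 78 ed ∥ 69.
Inner hash: sum = 223+51+120+237+105 = 736 → 02 e0.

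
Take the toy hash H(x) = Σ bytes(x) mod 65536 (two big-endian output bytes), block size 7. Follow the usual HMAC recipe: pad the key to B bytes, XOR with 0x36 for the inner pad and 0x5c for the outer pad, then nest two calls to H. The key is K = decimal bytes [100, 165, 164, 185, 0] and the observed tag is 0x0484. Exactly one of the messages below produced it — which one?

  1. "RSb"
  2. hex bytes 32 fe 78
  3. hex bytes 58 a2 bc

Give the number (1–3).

Key decimal bytes [100, 165, 164, 185, 0] = 64 a5 a4 b9 00 is 5 bytes ≤ B = 7; zero-pad to 7 bytes: K' = 64 a5 a4 b9 00 00 00.
K' ⊕ ipad = 52 93 92 8f 36 36 36; K' ⊕ opad = 38 f9 f8 e5 5c 5c 5c.
m1: inner = H(52 93 92 8f 36 36 36 52 53 62) = 03 af; tag = H(38 f9 f8 e5 5c 5c 5c 03 af) = 04d4
m2: inner = H(52 93 92 8f 36 36 36 32 fe 78) = 04 50; tag = H(38 f9 f8 e5 5c 5c 5c 04 50) = 0476
m3: inner = H(52 93 92 8f 36 36 36 58 a2 bc) = 04 5e; tag = H(38 f9 f8 e5 5c 5c 5c 04 5e) = 0484 ← matches

3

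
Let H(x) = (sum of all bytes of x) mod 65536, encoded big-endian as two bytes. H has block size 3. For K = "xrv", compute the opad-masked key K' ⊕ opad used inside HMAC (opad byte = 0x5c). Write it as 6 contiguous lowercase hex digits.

242e2a

Key "xrv" = 78 72 76 is exactly B = 3 bytes: K' = 78 72 76.
XOR each byte with 0x5c: 78⊕5c=24, 72⊕5c=2e, 76⊕5c=2a.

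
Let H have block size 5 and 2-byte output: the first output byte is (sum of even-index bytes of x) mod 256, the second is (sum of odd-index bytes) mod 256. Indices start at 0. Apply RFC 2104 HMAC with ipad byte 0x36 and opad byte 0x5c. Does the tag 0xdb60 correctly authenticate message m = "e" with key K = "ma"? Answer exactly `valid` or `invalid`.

valid

Key "ma" = 6d 61 is 2 bytes ≤ B = 5; zero-pad to 5 bytes: K' = 6d 61 00 00 00.
K' ⊕ ipad = 5b 57 36 36 36; K' ⊕ opad = 31 3d 5c 5c 5c.
Inner hash: even-index sum = 199 mod 256 = 199; odd-index sum = 242 mod 256 = 242 → c7 f2.
Outer hash (recomputed tag): even-index sum = 475 mod 256 = 219; odd-index sum = 352 mod 256 = 96 → db 60.
Recomputed tag = db60; claimed = db60 → match.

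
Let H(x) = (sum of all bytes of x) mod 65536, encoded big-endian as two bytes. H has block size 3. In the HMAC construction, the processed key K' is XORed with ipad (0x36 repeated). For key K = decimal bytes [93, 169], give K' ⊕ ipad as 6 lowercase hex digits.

Key decimal bytes [93, 169] = 5d a9 is 2 bytes ≤ B = 3; zero-pad to 3 bytes: K' = 5d a9 00.
XOR each byte with 0x36: 5d⊕36=6b, a9⊕36=9f, 00⊕36=36.

6b9f36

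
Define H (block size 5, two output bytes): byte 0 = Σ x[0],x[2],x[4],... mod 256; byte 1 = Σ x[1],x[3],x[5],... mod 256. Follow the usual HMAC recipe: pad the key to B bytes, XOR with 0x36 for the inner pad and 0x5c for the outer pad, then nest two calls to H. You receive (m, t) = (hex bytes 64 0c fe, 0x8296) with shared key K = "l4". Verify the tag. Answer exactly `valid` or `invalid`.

Key "l4" = 6c 34 is 2 bytes ≤ B = 5; zero-pad to 5 bytes: K' = 6c 34 00 00 00.
K' ⊕ ipad = 5a 02 36 36 36; K' ⊕ opad = 30 68 5c 5c 5c.
Inner hash: even-index sum = 210 mod 256 = 210; odd-index sum = 410 mod 256 = 154 → d2 9a.
Outer hash (recomputed tag): even-index sum = 386 mod 256 = 130; odd-index sum = 406 mod 256 = 150 → 82 96.
Recomputed tag = 8296; claimed = 8296 → match.

valid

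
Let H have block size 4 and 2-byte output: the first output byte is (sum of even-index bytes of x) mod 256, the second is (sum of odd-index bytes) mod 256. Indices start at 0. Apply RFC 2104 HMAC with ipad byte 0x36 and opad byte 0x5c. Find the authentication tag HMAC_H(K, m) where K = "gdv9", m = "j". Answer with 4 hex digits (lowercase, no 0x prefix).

Key "gdv9" = 67 64 76 39 is exactly B = 4 bytes: K' = 67 64 76 39.
K' ⊕ ipad = 51 52 40 0f.  K' ⊕ opad = 3b 38 2a 65.
Inner input = (K'⊕ipad) ∥ m = 51 52 40 0f ∥ 6a.
Inner hash: even-index sum = 251 mod 256 = 251; odd-index sum = 97 mod 256 = 97 → fb 61.
Outer input = (K'⊕opad) ∥ inner = 3b 38 2a 65 ∥ fb 61.
Outer hash (tag): even-index sum = 352 mod 256 = 96; odd-index sum = 254 mod 256 = 254 → 60 fe.

60fe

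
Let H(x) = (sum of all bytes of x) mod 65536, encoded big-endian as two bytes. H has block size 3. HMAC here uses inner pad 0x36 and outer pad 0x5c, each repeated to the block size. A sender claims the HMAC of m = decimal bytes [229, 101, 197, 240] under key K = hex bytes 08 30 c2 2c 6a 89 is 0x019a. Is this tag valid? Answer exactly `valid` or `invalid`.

Key hex bytes 08 30 c2 2c 6a 89 is 6 bytes > B = 3, so hash it first: H(key) = 02 19, then zero-pad to 3 bytes: K' = 02 19 00.
K' ⊕ ipad = 34 2f 36; K' ⊕ opad = 5e 45 5c.
Inner hash: sum = 52+47+54+229+101+197+240 = 920 → 03 98.
Outer hash (recomputed tag): sum = 94+69+92+3+152 = 410 → 01 9a.
Recomputed tag = 019a; claimed = 019a → match.

valid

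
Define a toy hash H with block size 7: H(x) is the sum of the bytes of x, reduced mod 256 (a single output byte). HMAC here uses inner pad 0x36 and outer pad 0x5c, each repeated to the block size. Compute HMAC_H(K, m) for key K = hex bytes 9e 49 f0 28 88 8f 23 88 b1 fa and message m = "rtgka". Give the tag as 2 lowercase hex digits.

Key hex bytes 9e 49 f0 28 88 8f 23 88 b1 fa is 10 bytes > B = 7, so hash it first: H(key) = 6c, then zero-pad to 7 bytes: K' = 6c 00 00 00 00 00 00.
K' ⊕ ipad = 5a 36 36 36 36 36 36.  K' ⊕ opad = 30 5c 5c 5c 5c 5c 5c.
Inner input = (K'⊕ipad) ∥ m = 5a 36 36 36 36 36 36 ∥ 72 74 67 6b 61.
Inner hash: sum = 90+54+54+54+54+54+54+114+116+103+107+97 = 951; mod 256 = 183 → b7.
Outer input = (K'⊕opad) ∥ inner = 30 5c 5c 5c 5c 5c 5c ∥ b7.
Outer hash (tag): sum = 48+92+92+92+92+92+92+183 = 783; mod 256 = 15 → 0f.

0f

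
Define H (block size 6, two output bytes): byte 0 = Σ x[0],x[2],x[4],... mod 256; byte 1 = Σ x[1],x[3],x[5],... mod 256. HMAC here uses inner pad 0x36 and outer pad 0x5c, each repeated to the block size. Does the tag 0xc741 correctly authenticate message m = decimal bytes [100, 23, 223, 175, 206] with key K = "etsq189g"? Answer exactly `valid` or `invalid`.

invalid

Key "etsq189g" = 65 74 73 71 31 38 39 67 is 8 bytes > B = 6, so hash it first: H(key) = 42 84, then zero-pad to 6 bytes: K' = 42 84 00 00 00 00.
K' ⊕ ipad = 74 b2 36 36 36 36; K' ⊕ opad = 1e d8 5c 5c 5c 5c.
Inner hash: even-index sum = 753 mod 256 = 241; odd-index sum = 484 mod 256 = 228 → f1 e4.
Outer hash (recomputed tag): even-index sum = 455 mod 256 = 199; odd-index sum = 628 mod 256 = 116 → c7 74.
Recomputed tag = c774; claimed = c741 → mismatch.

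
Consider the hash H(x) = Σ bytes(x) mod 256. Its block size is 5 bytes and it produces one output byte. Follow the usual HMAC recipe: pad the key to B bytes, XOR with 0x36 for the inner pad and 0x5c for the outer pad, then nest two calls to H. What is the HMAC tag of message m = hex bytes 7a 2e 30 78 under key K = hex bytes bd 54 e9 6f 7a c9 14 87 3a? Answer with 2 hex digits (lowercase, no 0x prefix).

Key hex bytes bd 54 e9 6f 7a c9 14 87 3a is 9 bytes > B = 5, so hash it first: H(key) = 81, then zero-pad to 5 bytes: K' = 81 00 00 00 00.
K' ⊕ ipad = b7 36 36 36 36.  K' ⊕ opad = dd 5c 5c 5c 5c.
Inner input = (K'⊕ipad) ∥ m = b7 36 36 36 36 ∥ 7a 2e 30 78.
Inner hash: sum = 183+54+54+54+54+122+46+48+120 = 735; mod 256 = 223 → df.
Outer input = (K'⊕opad) ∥ inner = dd 5c 5c 5c 5c ∥ df.
Outer hash (tag): sum = 221+92+92+92+92+223 = 812; mod 256 = 44 → 2c.

2c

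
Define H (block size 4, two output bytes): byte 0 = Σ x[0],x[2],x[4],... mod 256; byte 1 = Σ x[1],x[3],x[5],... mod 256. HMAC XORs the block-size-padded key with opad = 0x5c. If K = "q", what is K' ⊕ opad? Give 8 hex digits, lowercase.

2d5c5c5c

Key "q" = 71 is 1 byte ≤ B = 4; zero-pad to 4 bytes: K' = 71 00 00 00.
XOR each byte with 0x5c: 71⊕5c=2d, 00⊕5c=5c, 00⊕5c=5c, 00⊕5c=5c.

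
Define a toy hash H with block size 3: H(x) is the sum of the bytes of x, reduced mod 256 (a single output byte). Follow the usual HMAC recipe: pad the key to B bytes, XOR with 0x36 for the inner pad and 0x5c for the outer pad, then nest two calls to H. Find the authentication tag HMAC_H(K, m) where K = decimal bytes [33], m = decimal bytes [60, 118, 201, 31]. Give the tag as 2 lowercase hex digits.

52

Key decimal bytes [33] = 21 is 1 byte ≤ B = 3; zero-pad to 3 bytes: K' = 21 00 00.
K' ⊕ ipad = 17 36 36.  K' ⊕ opad = 7d 5c 5c.
Inner input = (K'⊕ipad) ∥ m = 17 36 36 ∥ 3c 76 c9 1f.
Inner hash: sum = 23+54+54+60+118+201+31 = 541; mod 256 = 29 → 1d.
Outer input = (K'⊕opad) ∥ inner = 7d 5c 5c ∥ 1d.
Outer hash (tag): sum = 125+92+92+29 = 338; mod 256 = 82 → 52.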